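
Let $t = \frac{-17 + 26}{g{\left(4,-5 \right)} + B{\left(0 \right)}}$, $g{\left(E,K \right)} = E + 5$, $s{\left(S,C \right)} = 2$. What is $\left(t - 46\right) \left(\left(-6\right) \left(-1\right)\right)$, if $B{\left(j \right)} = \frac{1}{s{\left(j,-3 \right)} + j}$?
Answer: $- \frac{5136}{19} \approx -270.32$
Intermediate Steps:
$g{\left(E,K \right)} = 5 + E$
$B{\left(j \right)} = \frac{1}{2 + j}$
$t = \frac{18}{19}$ ($t = \frac{-17 + 26}{\left(5 + 4\right) + \frac{1}{2 + 0}} = \frac{9}{9 + \frac{1}{2}} = \frac{9}{\frac{19}{2}} = 9 \cdot \frac{2}{19} = \frac{18}{19} \approx 0.94737$)
$\left(t - 46\right) \left(\left(-6\right) \left(-1\right)\right) = \left(\frac{18}{19} - 46\right) \left(\left(-6\right) \left(-1\right)\right) = \left(- \frac{856}{19}\right) 6 = - \frac{5136}{19}$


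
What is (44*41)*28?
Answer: 50512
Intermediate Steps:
(44*41)*28 = 1804*28 = 50512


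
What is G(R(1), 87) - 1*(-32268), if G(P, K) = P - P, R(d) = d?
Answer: 32268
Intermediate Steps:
G(P, K) = 0
G(R(1), 87) - 1*(-32268) = 0 - 1*(-32268) = 0 + 32268 = 32268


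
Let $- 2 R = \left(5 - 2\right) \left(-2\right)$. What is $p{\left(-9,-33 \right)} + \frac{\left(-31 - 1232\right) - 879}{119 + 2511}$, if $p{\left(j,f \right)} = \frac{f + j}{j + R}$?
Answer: $\frac{8134}{1315} \approx 6.1856$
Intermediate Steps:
$R = 3$ ($R = - \frac{\left(5 - 2\right) \left(-2\right)}{2} = - \frac{3 \left(-2\right)}{2} = \left(- \frac{1}{2}\right) \left(-6\right) = 3$)
$p{\left(j,f \right)} = \frac{f + j}{3 + j}$ ($p{\left(j,f \right)} = \frac{f + j}{j + 3} = \frac{f + j}{3 + j}$)
$p{\left(-9,-33 \right)} + \frac{\left(-31 - 1232\right) - 879}{119 + 2511} = \frac{-33 - 9}{3 - 9} + \frac{\left(-31 - 1232\right) - 879}{119 + 2511} = \frac{1}{-6} \left(-42\right) + \frac{-1263 - 879}{2630} = \left(- \frac{1}{6}\right) \left(-42\right) - \frac{1071}{1315} = 7 - \frac{1071}{1315} = \frac{8134}{1315}$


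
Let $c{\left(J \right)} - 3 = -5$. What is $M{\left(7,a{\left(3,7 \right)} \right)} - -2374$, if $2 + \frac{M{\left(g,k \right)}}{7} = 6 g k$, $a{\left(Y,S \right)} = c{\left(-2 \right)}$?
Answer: $1772$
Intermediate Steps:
$c{\left(J \right)} = -2$ ($c{\left(J \right)} = 3 - 5 = -2$)
$a{\left(Y,S \right)} = -2$
$M{\left(g,k \right)} = -14 + 42 g k$ ($M{\left(g,k \right)} = -14 + 7 \cdot 6 g k = -14 + 42 g k$)
$M{\left(7,a{\left(3,7 \right)} \right)} - -2374 = \left(-14 + 42 \cdot 7 \left(-2\right)\right) - -2374 = \left(-14 - 588\right) + 2374 = -602 + 2374 = 1772$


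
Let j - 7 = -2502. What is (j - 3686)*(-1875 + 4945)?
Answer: -18975670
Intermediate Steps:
j = -2495 (j = 7 - 2502 = -2495)
(j - 3686)*(-1875 + 4945) = (-2495 - 3686)*(-1875 + 4945) = -6181*3070 = -18975670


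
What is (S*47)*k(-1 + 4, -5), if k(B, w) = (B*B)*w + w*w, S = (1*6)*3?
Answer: -16920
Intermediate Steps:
S = 18 (S = 6*3 = 18)
k(B, w) = w² + w*B² (k(B, w) = B²*w + w² = w*B² + w² = w² + w*B²)
(S*47)*k(-1 + 4, -5) = (18*47)*(-5*(-5 + (-1 + 4)²)) = 846*(-5*(-5 + 3²)) = 846*(-5*(-5 + 9)) = 846*(-5*4) = 846*(-20) = -16920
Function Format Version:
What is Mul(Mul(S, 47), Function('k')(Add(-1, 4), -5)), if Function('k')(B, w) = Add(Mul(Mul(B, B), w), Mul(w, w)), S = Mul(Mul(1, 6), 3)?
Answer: -16920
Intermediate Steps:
S = 18 (S = Mul(6, 3) = 18)
Function('k')(B, w) = Add(Pow(w, 2), Mul(w, Pow(B, 2))) (Function('k')(B, w) = Add(Mul(Pow(B, 2), w), Pow(w, 2)) = Add(Mul(w, Pow(B, 2)), Pow(w, 2)) = Add(Pow(w, 2), Mul(w, Pow(B, 2))))
Mul(Mul(S, 47), Function('k')(Add(-1, 4), -5)) = Mul(Mul(18, 47), Mul(-5, Add(-5, Pow(Add(-1, 4), 2)))) = Mul(846, Mul(-5, Add(-5, Pow(3, 2)))) = Mul(846, Mul(-5, Add(-5, 9))) = Mul(846, Mul(-5, 4)) = Mul(846, -20) = -16920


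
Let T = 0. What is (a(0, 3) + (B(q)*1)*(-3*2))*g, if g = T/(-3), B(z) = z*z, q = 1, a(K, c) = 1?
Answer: 0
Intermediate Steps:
B(z) = z**2
g = 0 (g = 0/(-3) = -1/3*0 = 0)
(a(0, 3) + (B(q)*1)*(-3*2))*g = (1 + (1**2*1)*(-3*2))*0 = (1 + (1*1)*(-6))*0 = (1 + 1*(-6))*0 = (1 - 6)*0 = -5*0 = 0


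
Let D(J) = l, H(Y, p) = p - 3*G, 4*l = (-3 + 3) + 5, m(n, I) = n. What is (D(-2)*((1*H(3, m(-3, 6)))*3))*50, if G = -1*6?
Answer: 5625/2 ≈ 2812.5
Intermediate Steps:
G = -6
l = 5/4 (l = ((-3 + 3) + 5)/4 = (0 + 5)/4 = (¼)*5 = 5/4 ≈ 1.2500)
H(Y, p) = 18 + p (H(Y, p) = p - 3*(-6) = p + 18 = 18 + p)
D(J) = 5/4
(D(-2)*((1*H(3, m(-3, 6)))*3))*50 = (5*((1*(18 - 3))*3)/4)*50 = (5*((1*15)*3)/4)*50 = (5*(15*3)/4)*50 = ((5/4)*45)*50 = (225/4)*50 = 5625/2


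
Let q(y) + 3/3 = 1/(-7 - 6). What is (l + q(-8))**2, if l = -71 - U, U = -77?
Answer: 4096/169 ≈ 24.237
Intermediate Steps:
l = 6 (l = -71 - 1*(-77) = -71 + 77 = 6)
q(y) = -14/13 (q(y) = -1 + 1/(-7 - 6) = -1 + 1/(-13) = -1 - 1/13 = -14/13)
(l + q(-8))**2 = (6 - 14/13)**2 = (64/13)**2 = 4096/169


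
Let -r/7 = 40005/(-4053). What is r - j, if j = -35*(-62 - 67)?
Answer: -858060/193 ≈ -4445.9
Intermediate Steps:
r = 13335/193 (r = -280035/(-4053) = -280035*(-1)/4053 = -7*(-1905/193) = 13335/193 ≈ 69.093)
j = 4515 (j = -35*(-129) = 4515)
r - j = 13335/193 - 1*4515 = 13335/193 - 4515 = -858060/193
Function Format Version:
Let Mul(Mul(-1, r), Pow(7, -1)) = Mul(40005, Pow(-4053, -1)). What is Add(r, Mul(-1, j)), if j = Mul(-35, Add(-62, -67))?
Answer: Rational(-858060, 193) ≈ -4445.9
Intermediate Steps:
r = Rational(13335, 193) (r = Mul(-7, Mul(40005, Pow(-4053, -1))) = Mul(-7, Mul(40005, Rational(-1, 4053))) = Mul(-7, Rational(-1905, 193)) = Rational(13335, 193) ≈ 69.093)
j = 4515 (j = Mul(-35, -129) = 4515)
Add(r, Mul(-1, j)) = Add(Rational(13335, 193), Mul(-1, 4515)) = Add(Rational(13335, 193), -4515) = Rational(-858060, 193)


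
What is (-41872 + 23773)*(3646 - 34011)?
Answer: 549576135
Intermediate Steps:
(-41872 + 23773)*(3646 - 34011) = -18099*(-30365) = 549576135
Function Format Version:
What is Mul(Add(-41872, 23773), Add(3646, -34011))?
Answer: 549576135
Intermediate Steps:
Mul(Add(-41872, 23773), Add(3646, -34011)) = Mul(-18099, -30365) = 549576135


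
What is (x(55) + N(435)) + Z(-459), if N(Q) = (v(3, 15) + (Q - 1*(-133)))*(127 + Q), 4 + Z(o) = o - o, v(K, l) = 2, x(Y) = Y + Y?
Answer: 320446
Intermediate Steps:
x(Y) = 2*Y
Z(o) = -4 (Z(o) = -4 + (o - o) = -4 + 0 = -4)
N(Q) = (127 + Q)*(135 + Q) (N(Q) = (2 + (Q - 1*(-133)))*(127 + Q) = (2 + (Q + 133))*(127 + Q) = (2 + (133 + Q))*(127 + Q) = (135 + Q)*(127 + Q) = (127 + Q)*(135 + Q))
(x(55) + N(435)) + Z(-459) = (2*55 + (17145 + 435² + 262*435)) - 4 = (110 + (17145 + 189225 + 113970)) - 4 = (110 + 320340) - 4 = 320450 - 4 = 320446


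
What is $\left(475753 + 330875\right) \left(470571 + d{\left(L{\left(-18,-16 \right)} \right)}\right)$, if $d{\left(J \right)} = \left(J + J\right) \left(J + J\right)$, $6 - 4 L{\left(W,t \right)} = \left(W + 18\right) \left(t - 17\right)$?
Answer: $379583004240$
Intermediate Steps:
$L{\left(W,t \right)} = \frac{3}{2} - \frac{\left(-17 + t\right) \left(18 + W\right)}{4}$ ($L{\left(W,t \right)} = \frac{3}{2} - \frac{\left(W + 18\right) \left(t - 17\right)}{4} = \frac{3}{2} - \frac{\left(18 + W\right) \left(-17 + t\right)}{4} = \frac{3}{2} - \frac{\left(-17 + t\right) \left(18 + W\right)}{4}$)
$d{\left(J \right)} = 4 J^{2}$ ($d{\left(J \right)} = 2 J 2 J = 4 J^{2}$)
$\left(475753 + 330875\right) \left(470571 + d{\left(L{\left(-18,-16 \right)} \right)}\right) = \left(475753 + 330875\right) \left(470571 + 4 \left(78 - -72 + \frac{17}{4} \left(-18\right) - \left(- \frac{9}{2}\right) \left(-16\right)\right)^{2}\right) = 806628 \left(470571 + 4 \left(78 + 72 - \frac{153}{2} - 72\right)^{2}\right) = 806628 \left(470571 + 4 \left(\frac{3}{2}\right)^{2}\right) = 806628 \left(470571 + 4 \cdot \frac{9}{4}\right) = 806628 \left(470571 + 9\right) = 806628 \cdot 470580 = 379583004240$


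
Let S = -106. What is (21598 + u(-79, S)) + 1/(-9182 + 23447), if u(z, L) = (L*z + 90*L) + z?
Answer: 290335546/14265 ≈ 20353.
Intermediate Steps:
u(z, L) = z + 90*L + L*z (u(z, L) = (90*L + L*z) + z = z + 90*L + L*z)
(21598 + u(-79, S)) + 1/(-9182 + 23447) = (21598 + (-79 + 90*(-106) - 106*(-79))) + 1/(-9182 + 23447) = (21598 + (-79 - 9540 + 8374)) + 1/14265 = (21598 - 1245) + 1/14265 = 20353 + 1/14265 = 290335546/14265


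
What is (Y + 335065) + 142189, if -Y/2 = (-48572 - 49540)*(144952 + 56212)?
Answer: 39473681990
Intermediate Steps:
Y = 39473204736 (Y = -2*(-48572 - 49540)*(144952 + 56212) = -(-196224)*201164 = -2*(-19736602368) = 39473204736)
(Y + 335065) + 142189 = (39473204736 + 335065) + 142189 = 39473539801 + 142189 = 39473681990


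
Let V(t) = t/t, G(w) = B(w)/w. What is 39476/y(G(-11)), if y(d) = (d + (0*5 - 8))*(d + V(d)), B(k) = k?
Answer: -19738/7 ≈ -2819.7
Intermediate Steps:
G(w) = 1 (G(w) = w/w = 1)
V(t) = 1
y(d) = (1 + d)*(-8 + d) (y(d) = (d + (0*5 - 8))*(d + 1) = (d + (0 - 8))*(1 + d) = (d - 8)*(1 + d) = (-8 + d)*(1 + d) = (1 + d)*(-8 + d))
39476/y(G(-11)) = 39476/(-8 + 1² - 7*1) = 39476/(-8 + 1 - 7) = 39476/(-14) = 39476*(-1/14) = -19738/7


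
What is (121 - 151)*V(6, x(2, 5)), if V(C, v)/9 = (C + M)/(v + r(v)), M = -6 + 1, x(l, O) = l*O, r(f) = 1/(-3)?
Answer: -810/29 ≈ -27.931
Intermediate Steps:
r(f) = -1/3
x(l, O) = O*l
M = -5
V(C, v) = 9*(-5 + C)/(-1/3 + v) (V(C, v) = 9*((C - 5)/(v - 1/3)) = 9*((-5 + C)/(-1/3 + v)) = 9*(-5 + C)/(-1/3 + v))
(121 - 151)*V(6, x(2, 5)) = (121 - 151)*(27*(-5 + 6)/(-1 + 3*(5*2))) = -810/(-1 + 3*10) = -810/(-1 + 30) = -810/29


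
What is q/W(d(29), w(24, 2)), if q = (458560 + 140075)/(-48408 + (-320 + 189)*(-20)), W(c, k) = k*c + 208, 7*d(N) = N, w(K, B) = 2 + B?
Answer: -1396815/23992912 ≈ -0.058218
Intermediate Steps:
d(N) = N/7
W(c, k) = 208 + c*k (W(c, k) = c*k + 208 = 208 + c*k)
q = -598635/45788 (q = 598635/(-48408 - 131*(-20)) = 598635/(-48408 + 2620) = 598635/(-45788) = 598635*(-1/45788) = -598635/45788 ≈ -13.074)
q/W(d(29), w(24, 2)) = -598635/(45788*(208 + ((⅐)*29)*(2 + 2))) = -598635/(45788*(208 + (29/7)*4)) = -598635/(45788*(208 + 116/7)) = -598635/(45788*1572/7) = -598635/45788*7/1572 = -1396815/23992912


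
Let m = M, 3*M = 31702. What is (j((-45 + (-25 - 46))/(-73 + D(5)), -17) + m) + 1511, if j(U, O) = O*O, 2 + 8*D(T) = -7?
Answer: 37102/3 ≈ 12367.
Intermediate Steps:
D(T) = -9/8 (D(T) = -¼ + (⅛)*(-7) = -¼ - 7/8 = -9/8)
M = 31702/3 (M = (⅓)*31702 = 31702/3 ≈ 10567.)
j(U, O) = O²
m = 31702/3 ≈ 10567.
(j((-45 + (-25 - 46))/(-73 + D(5)), -17) + m) + 1511 = ((-17)² + 31702/3) + 1511 = (289 + 31702/3) + 1511 = 32569/3 + 1511 = 37102/3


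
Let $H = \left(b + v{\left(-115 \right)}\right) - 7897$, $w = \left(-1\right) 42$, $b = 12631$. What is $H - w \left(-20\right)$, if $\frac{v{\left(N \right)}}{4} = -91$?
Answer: $3530$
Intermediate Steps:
$v{\left(N \right)} = -364$ ($v{\left(N \right)} = 4 \left(-91\right) = -364$)
$w = -42$
$H = 4370$ ($H = \left(12631 - 364\right) - 7897 = 12267 - 7897 = 4370$)
$H - w \left(-20\right) = 4370 - \left(-42\right) \left(-20\right) = 4370 - 840 = 3530$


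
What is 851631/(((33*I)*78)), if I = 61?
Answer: 25807/4758 ≈ 5.4239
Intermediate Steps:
851631/(((33*I)*78)) = 851631/(((33*61)*78)) = 851631/((2013*78)) = 851631/157014 = 851631*(1/157014) = 25807/4758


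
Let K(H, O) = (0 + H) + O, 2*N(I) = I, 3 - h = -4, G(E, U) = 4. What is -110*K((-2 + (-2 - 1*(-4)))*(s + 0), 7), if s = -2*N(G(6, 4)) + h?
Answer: -770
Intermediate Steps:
h = 7 (h = 3 - 1*(-4) = 3 + 4 = 7)
N(I) = I/2
s = 3 (s = -4 + 7 = 3)
K(H, O) = H + O
-110*K((-2 + (-2 - 1*(-4)))*(s + 0), 7) = -110*((-2 + (-2 - 1*(-4)))*(3 + 0) + 7) = -110*((-2 + (-2 + 4))*3 + 7) = -110*((-2 + 2)*3 + 7) = -110*(0*3 + 7) = -110*(0 + 7) = -110*7 = -770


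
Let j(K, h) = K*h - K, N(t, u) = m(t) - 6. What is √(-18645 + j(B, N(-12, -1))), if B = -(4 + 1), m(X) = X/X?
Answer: I*√18615 ≈ 136.44*I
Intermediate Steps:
m(X) = 1
B = -5 (B = -1*5 = -5)
N(t, u) = -5 (N(t, u) = 1 - 6 = -5)
j(K, h) = -K + K*h
√(-18645 + j(B, N(-12, -1))) = √(-18645 - 5*(-1 - 5)) = √(-18645 - 5*(-6)) = √(-18645 + 30) = √(-18615) = I*√18615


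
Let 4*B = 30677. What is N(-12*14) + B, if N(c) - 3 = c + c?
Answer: 29345/4 ≈ 7336.3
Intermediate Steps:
B = 30677/4 (B = (¼)*30677 = 30677/4 ≈ 7669.3)
N(c) = 3 + 2*c (N(c) = 3 + (c + c) = 3 + 2*c)
N(-12*14) + B = (3 + 2*(-12*14)) + 30677/4 = (3 + 2*(-168)) + 30677/4 = (3 - 336) + 30677/4 = -333 + 30677/4 = 29345/4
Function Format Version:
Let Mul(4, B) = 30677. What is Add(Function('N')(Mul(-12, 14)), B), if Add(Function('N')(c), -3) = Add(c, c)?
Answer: Rational(29345, 4) ≈ 7336.3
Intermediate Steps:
B = Rational(30677, 4) (B = Mul(Rational(1, 4), 30677) = Rational(30677, 4) ≈ 7669.3)
Function('N')(c) = Add(3, Mul(2, c)) (Function('N')(c) = Add(3, Add(c, c)) = Add(3, Mul(2, c)))
Add(Function('N')(Mul(-12, 14)), B) = Add(Add(3, Mul(2, Mul(-12, 14))), Rational(30677, 4)) = Add(Add(3, Mul(2, -168)), Rational(30677, 4)) = Add(Add(3, -336), Rational(30677, 4)) = Add(-333, Rational(30677, 4)) = Rational(29345, 4)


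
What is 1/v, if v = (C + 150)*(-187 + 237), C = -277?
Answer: -1/6350 ≈ -0.00015748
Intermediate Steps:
v = -6350 (v = (-277 + 150)*(-187 + 237) = -127*50 = -6350)
1/v = 1/(-6350) = -1/6350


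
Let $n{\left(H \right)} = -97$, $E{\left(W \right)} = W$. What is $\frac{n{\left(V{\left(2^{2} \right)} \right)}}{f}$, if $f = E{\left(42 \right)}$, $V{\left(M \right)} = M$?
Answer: $- \frac{97}{42} \approx -2.3095$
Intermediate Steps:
$f = 42$
$\frac{n{\left(V{\left(2^{2} \right)} \right)}}{f} = - \frac{97}{42}$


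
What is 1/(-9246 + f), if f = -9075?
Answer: -1/18321 ≈ -5.4582e-5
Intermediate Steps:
1/(-9246 + f) = 1/(-9246 - 9075) = 1/(-18321) = -1/18321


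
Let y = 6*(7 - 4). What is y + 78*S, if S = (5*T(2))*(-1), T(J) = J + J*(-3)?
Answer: 1578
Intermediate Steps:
T(J) = -2*J (T(J) = J - 3*J = -2*J)
y = 18 (y = 6*3 = 18)
S = 20 (S = (5*(-2*2))*(-1) = (5*(-4))*(-1) = -20*(-1) = 20)
y + 78*S = 18 + 78*20 = 18 + 1560 = 1578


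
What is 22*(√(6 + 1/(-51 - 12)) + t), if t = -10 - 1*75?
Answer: -1870 + 22*√2639/21 ≈ -1816.2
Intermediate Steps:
t = -85 (t = -10 - 75 = -85)
22*(√(6 + 1/(-51 - 12)) + t) = 22*(√(6 + 1/(-51 - 12)) - 85) = 22*(√(6 + 1/(-63)) - 85) = 22*(√(6 - 1/63) - 85) = 22*(√(377/63) - 85) = 22*(√2639/21 - 85) = 22*(-85 + √2639/21) = -1870 + 22*√2639/21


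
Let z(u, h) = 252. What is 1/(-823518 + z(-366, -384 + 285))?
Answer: -1/823266 ≈ -1.2147e-6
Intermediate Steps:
1/(-823518 + z(-366, -384 + 285)) = 1/(-823518 + 252) = 1/(-823266) = -1/823266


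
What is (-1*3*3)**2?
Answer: 81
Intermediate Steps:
(-1*3*3)**2 = (-3*3)**2 = (-9)**2 = 81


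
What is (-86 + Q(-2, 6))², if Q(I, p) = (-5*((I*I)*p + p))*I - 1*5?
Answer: 43681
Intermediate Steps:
Q(I, p) = -5 + I*(-5*p - 5*p*I²) (Q(I, p) = (-5*(I²*p + p))*I - 5 = (-5*(p*I² + p))*I - 5 = (-5*(p + p*I²))*I - 5 = (-5*p - 5*p*I²)*I - 5 = I*(-5*p - 5*p*I²) - 5 = -5 + I*(-5*p - 5*p*I²))
(-86 + Q(-2, 6))² = (-86 + (-5 - 5*(-2)*6 - 5*6*(-2)³))² = (-86 + (-5 + 60 - 5*6*(-8)))² = (-86 + (-5 + 60 + 240))² = (-86 + 295)² = 209² = 43681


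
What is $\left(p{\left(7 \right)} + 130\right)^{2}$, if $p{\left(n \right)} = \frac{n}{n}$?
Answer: $17161$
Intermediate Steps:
$p{\left(n \right)} = 1$
$\left(p{\left(7 \right)} + 130\right)^{2} = \left(1 + 130\right)^{2} = 131^{2} = 17161$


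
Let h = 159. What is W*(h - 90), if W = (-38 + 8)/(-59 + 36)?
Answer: 90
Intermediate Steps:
W = 30/23 (W = -30/(-23) = -30*(-1/23) = 30/23 ≈ 1.3043)
W*(h - 90) = 30*(159 - 90)/23 = (30/23)*69 = 90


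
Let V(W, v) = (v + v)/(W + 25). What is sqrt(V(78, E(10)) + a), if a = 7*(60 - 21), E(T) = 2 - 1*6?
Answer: sqrt(2895433)/103 ≈ 16.520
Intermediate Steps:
E(T) = -4 (E(T) = 2 - 6 = -4)
V(W, v) = 2*v/(25 + W) (V(W, v) = (2*v)/(25 + W) = 2*v/(25 + W))
a = 273 (a = 7*39 = 273)
sqrt(V(78, E(10)) + a) = sqrt(2*(-4)/(25 + 78) + 273) = sqrt(2*(-4)/103 + 273) = sqrt(2*(-4)*(1/103) + 273) = sqrt(-8/103 + 273) = sqrt(28111/103) = sqrt(2895433)/103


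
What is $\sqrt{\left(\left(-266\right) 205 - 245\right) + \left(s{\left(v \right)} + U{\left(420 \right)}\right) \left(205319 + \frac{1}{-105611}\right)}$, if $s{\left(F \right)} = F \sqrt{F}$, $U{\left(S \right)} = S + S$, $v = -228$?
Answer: $\frac{\sqrt{1923042065766274145 - 1044268776189527328 i \sqrt{57}}}{105611} \approx 21213.0 - 16661.0 i$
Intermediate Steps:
$U{\left(S \right)} = 2 S$
$s{\left(F \right)} = F^{\frac{3}{2}}$
$\sqrt{\left(\left(-266\right) 205 - 245\right) + \left(s{\left(v \right)} + U{\left(420 \right)}\right) \left(205319 + \frac{1}{-105611}\right)} = \sqrt{\left(\left(-266\right) 205 - 245\right) + \left(\left(-228\right)^{\frac{3}{2}} + 2 \cdot 420\right) \left(205319 + \frac{1}{-105611}\right)} = \sqrt{\left(-54530 - 245\right) + \left(- 456 i \sqrt{57} + 840\right) \left(205319 - \frac{1}{105611}\right)} = \sqrt{-54775 + \left(840 - 456 i \sqrt{57}\right) \frac{21683944908}{105611}} = \sqrt{-54775 + \left(\frac{18214513722720}{105611} - \frac{9887878878048 i \sqrt{57}}{105611}\right)} = \sqrt{\frac{18208728880195}{105611} - \frac{9887878878048 i \sqrt{57}}{105611}}$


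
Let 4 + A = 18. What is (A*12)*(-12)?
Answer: -2016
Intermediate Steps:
A = 14 (A = -4 + 18 = 14)
(A*12)*(-12) = (14*12)*(-12) = 168*(-12) = -2016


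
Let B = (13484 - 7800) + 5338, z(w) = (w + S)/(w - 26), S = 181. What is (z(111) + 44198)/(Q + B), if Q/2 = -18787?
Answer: -1878561/1128460 ≈ -1.6647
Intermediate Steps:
z(w) = (181 + w)/(-26 + w) (z(w) = (w + 181)/(w - 26) = (181 + w)/(-26 + w))
Q = -37574 (Q = 2*(-18787) = -37574)
B = 11022 (B = 5684 + 5338 = 11022)
(z(111) + 44198)/(Q + B) = ((181 + 111)/(-26 + 111) + 44198)/(-37574 + 11022) = (292/85 + 44198)/(-26552) = ((1/85)*292 + 44198)*(-1/26552) = (292/85 + 44198)*(-1/26552) = (3757122/85)*(-1/26552) = -1878561/1128460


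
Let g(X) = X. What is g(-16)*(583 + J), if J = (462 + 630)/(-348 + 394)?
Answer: -223280/23 ≈ -9707.8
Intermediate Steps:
J = 546/23 (J = 1092/46 = 1092*(1/46) = 546/23 ≈ 23.739)
g(-16)*(583 + J) = -16*(583 + 546/23) = -16*13955/23 = -223280/23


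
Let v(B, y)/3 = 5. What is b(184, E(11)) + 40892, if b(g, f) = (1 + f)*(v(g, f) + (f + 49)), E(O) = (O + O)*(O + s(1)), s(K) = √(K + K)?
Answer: 116218 + 12078*√2 ≈ 1.3330e+5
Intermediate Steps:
s(K) = √2*√K (s(K) = √(2*K) = √2*√K)
v(B, y) = 15 (v(B, y) = 3*5 = 15)
E(O) = 2*O*(O + √2) (E(O) = (O + O)*(O + √2*√1) = (2*O)*(O + √2*1) = (2*O)*(O + √2) = 2*O*(O + √2))
b(g, f) = (1 + f)*(64 + f) (b(g, f) = (1 + f)*(15 + (f + 49)) = (1 + f)*(15 + (49 + f)) = (1 + f)*(64 + f))
b(184, E(11)) + 40892 = (64 + (2*11*(11 + √2))² + 65*(2*11*(11 + √2))) + 40892 = (64 + (242 + 22*√2)² + 65*(242 + 22*√2)) + 40892 = (64 + (242 + 22*√2)² + (15730 + 1430*√2)) + 40892 = (15794 + (242 + 22*√2)² + 1430*√2) + 40892 = 56686 + (242 + 22*√2)² + 1430*√2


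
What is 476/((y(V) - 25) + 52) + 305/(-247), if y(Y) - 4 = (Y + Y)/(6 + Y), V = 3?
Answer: 17039/1235 ≈ 13.797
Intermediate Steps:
y(Y) = 4 + 2*Y/(6 + Y) (y(Y) = 4 + (Y + Y)/(6 + Y) = 4 + (2*Y)/(6 + Y) = 4 + 2*Y/(6 + Y))
476/((y(V) - 25) + 52) + 305/(-247) = 476/((6*(4 + 3)/(6 + 3) - 25) + 52) + 305/(-247) = 476/((6*7/9 - 25) + 52) + 305*(-1/247) = 476/((6*(1/9)*7 - 25) + 52) - 305/247 = 476/((14/3 - 25) + 52) - 305/247 = 476/(-61/3 + 52) - 305/247 = 476/(95/3) - 305/247 = 476*(3/95) - 305/247 = 1428/95 - 305/247 = 17039/1235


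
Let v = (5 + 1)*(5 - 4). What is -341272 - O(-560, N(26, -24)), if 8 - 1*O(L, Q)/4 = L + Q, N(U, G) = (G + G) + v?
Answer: -343712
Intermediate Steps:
v = 6 (v = 6*1 = 6)
N(U, G) = 6 + 2*G (N(U, G) = (G + G) + 6 = 2*G + 6 = 6 + 2*G)
O(L, Q) = 32 - 4*L - 4*Q (O(L, Q) = 32 - 4*(L + Q) = 32 + (-4*L - 4*Q) = 32 - 4*L - 4*Q)
-341272 - O(-560, N(26, -24)) = -341272 - (32 - 4*(-560) - 4*(6 + 2*(-24))) = -341272 - (32 + 2240 - 4*(6 - 48)) = -341272 - (32 + 2240 - 4*(-42)) = -341272 - (32 + 2240 + 168) = -341272 - 1*2440 = -341272 - 2440 = -343712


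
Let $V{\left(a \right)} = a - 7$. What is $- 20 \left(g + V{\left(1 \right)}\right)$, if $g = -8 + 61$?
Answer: $-940$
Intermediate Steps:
$V{\left(a \right)} = -7 + a$
$g = 53$
$- 20 \left(g + V{\left(1 \right)}\right) = - 20 \left(53 + \left(-7 + 1\right)\right) = - 20 \left(53 - 6\right) = \left(-20\right) 47 = -940$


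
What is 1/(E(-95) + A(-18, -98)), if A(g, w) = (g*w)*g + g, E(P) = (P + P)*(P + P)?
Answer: 1/4330 ≈ 0.00023095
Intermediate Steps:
E(P) = 4*P**2 (E(P) = (2*P)*(2*P) = 4*P**2)
A(g, w) = g + w*g**2 (A(g, w) = w*g**2 + g = g + w*g**2)
1/(E(-95) + A(-18, -98)) = 1/(4*(-95)**2 - 18*(1 - 18*(-98))) = 1/(4*9025 - 18*(1 + 1764)) = 1/(36100 - 18*1765) = 1/(36100 - 31770) = 1/4330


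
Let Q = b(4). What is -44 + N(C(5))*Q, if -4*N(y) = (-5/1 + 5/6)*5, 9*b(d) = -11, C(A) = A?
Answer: -10879/216 ≈ -50.366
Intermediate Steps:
b(d) = -11/9 (b(d) = (⅑)*(-11) = -11/9)
Q = -11/9 ≈ -1.2222
N(y) = 125/24 (N(y) = -(-5/1 + 5/6)*5/4 = -(-5*1 + 5*(⅙))*5/4 = -(-5 + ⅚)*5/4 = -(-25)*5/24 = -¼*(-125/6) = 125/24)
-44 + N(C(5))*Q = -44 + (125/24)*(-11/9) = -44 - 1375/216 = -10879/216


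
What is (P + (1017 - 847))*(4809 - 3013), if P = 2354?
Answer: 4533104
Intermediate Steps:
(P + (1017 - 847))*(4809 - 3013) = (2354 + (1017 - 847))*(4809 - 3013) = (2354 + 170)*1796 = 2524*1796 = 4533104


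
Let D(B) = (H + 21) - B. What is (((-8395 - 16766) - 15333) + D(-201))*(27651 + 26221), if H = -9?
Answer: -2170018032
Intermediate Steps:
D(B) = 12 - B (D(B) = (-9 + 21) - B = 12 - B)
(((-8395 - 16766) - 15333) + D(-201))*(27651 + 26221) = (((-8395 - 16766) - 15333) + (12 - 1*(-201)))*(27651 + 26221) = ((-25161 - 15333) + (12 + 201))*53872 = (-40494 + 213)*53872 = -40281*53872 = -2170018032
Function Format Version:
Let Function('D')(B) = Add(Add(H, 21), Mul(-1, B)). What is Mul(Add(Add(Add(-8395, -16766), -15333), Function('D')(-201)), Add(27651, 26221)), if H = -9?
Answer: -2170018032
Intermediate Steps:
Function('D')(B) = Add(12, Mul(-1, B)) (Function('D')(B) = Add(Add(-9, 21), Mul(-1, B)) = Add(12, Mul(-1, B)))
Mul(Add(Add(Add(-8395, -16766), -15333), Function('D')(-201)), Add(27651, 26221)) = Mul(Add(Add(Add(-8395, -16766), -15333), Add(12, Mul(-1, -201))), Add(27651, 26221)) = Mul(Add(Add(-25161, -15333), Add(12, 201)), 53872) = Mul(Add(-40494, 213), 53872) = Mul(-40281, 53872) = -2170018032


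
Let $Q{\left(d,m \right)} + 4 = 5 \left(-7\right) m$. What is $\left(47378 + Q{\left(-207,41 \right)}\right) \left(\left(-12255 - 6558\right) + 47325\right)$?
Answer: $1309812768$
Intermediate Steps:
$Q{\left(d,m \right)} = -4 - 35 m$ ($Q{\left(d,m \right)} = -4 + 5 \left(-7\right) m = -4 - 35 m$)
$\left(47378 + Q{\left(-207,41 \right)}\right) \left(\left(-12255 - 6558\right) + 47325\right) = \left(47378 - 1439\right) \left(\left(-12255 - 6558\right) + 47325\right) = \left(47378 - 1439\right) \left(-18813 + 47325\right) = 45939 \cdot 28512 = 1309812768$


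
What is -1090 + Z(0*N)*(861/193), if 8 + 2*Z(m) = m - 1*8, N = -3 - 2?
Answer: -217258/193 ≈ -1125.7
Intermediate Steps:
N = -5
Z(m) = -8 + m/2 (Z(m) = -4 + (m - 1*8)/2 = -4 + (m - 8)/2 = -4 + (-8 + m)/2 = -4 + (-4 + m/2) = -8 + m/2)
-1090 + Z(0*N)*(861/193) = -1090 + (-8 + (0*(-5))/2)*(861/193) = -1090 + (-8 + (1/2)*0)*(861*(1/193)) = -1090 + (-8 + 0)*(861/193) = -1090 - 8*861/193 = -1090 - 6888/193 = -217258/193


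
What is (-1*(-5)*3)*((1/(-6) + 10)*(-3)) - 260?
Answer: -1405/2 ≈ -702.50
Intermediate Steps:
(-1*(-5)*3)*((1/(-6) + 10)*(-3)) - 260 = (5*3)*((-1/6 + 10)*(-3)) - 260 = 15*((59/6)*(-3)) - 260 = 15*(-59/2) - 260 = -885/2 - 260 = -1405/2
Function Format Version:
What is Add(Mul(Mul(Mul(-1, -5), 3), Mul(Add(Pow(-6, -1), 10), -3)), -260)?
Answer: Rational(-1405, 2) ≈ -702.50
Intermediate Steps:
Add(Mul(Mul(Mul(-1, -5), 3), Mul(Add(Pow(-6, -1), 10), -3)), -260) = Add(Mul(Mul(5, 3), Mul(Add(Rational(-1, 6), 10), -3)), -260) = Add(Mul(15, Mul(Rational(59, 6), -3)), -260) = Add(Mul(15, Rational(-59, 2)), -260) = Add(Rational(-885, 2), -260) = Rational(-1405, 2)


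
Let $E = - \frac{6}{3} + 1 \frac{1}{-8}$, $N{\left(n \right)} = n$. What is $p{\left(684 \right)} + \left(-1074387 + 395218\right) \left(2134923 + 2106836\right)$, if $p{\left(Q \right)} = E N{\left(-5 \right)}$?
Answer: $- \frac{23046969746083}{8} \approx -2.8809 \cdot 10^{12}$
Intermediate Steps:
$E = - \frac{17}{8}$ ($E = \left(-6\right) \frac{1}{3} + 1 \left(- \frac{1}{8}\right) = -2 - \frac{1}{8} = - \frac{17}{8} \approx -2.125$)
$p{\left(Q \right)} = \frac{85}{8}$ ($p{\left(Q \right)} = \left(- \frac{17}{8}\right) \left(-5\right) = \frac{85}{8}$)
$p{\left(684 \right)} + \left(-1074387 + 395218\right) \left(2134923 + 2106836\right) = \frac{85}{8} + \left(-1074387 + 395218\right) \left(2134923 + 2106836\right) = \frac{85}{8} - 2880871218271 = - \frac{23046969746083}{8}$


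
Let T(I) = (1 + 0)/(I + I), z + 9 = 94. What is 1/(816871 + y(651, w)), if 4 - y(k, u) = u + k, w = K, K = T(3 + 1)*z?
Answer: 8/6529707 ≈ 1.2252e-6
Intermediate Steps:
z = 85 (z = -9 + 94 = 85)
T(I) = 1/(2*I)
K = 85/8 (K = (1/(2*(3 + 1)))*85 = ((1/2)/4)*85 = ((1/2)*(1/4))*85 = (1/8)*85 = 85/8 ≈ 10.625)
w = 85/8 ≈ 10.625
y(k, u) = 4 - k - u (y(k, u) = 4 - (u + k) = 4 - (k + u) = 4 + (-k - u) = 4 - k - u)
1/(816871 + y(651, w)) = 1/(816871 + (4 - 1*651 - 1*85/8)) = 1/(816871 + (4 - 651 - 85/8)) = 1/(816871 - 5261/8) = 1/(6529707/8) = 8/6529707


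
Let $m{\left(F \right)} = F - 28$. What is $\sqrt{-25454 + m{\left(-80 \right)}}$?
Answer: $i \sqrt{25562} \approx 159.88 i$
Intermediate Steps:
$m{\left(F \right)} = -28 + F$
$\sqrt{-25454 + m{\left(-80 \right)}} = \sqrt{-25454 - 108} = \sqrt{-25562} = i \sqrt{25562}$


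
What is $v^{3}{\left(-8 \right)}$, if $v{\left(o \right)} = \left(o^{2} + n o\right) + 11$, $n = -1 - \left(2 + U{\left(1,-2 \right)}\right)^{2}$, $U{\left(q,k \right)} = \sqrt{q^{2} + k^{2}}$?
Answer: $6104675 + 2470240 \sqrt{5} \approx 1.1628 \cdot 10^{7}$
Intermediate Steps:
$U{\left(q,k \right)} = \sqrt{k^{2} + q^{2}}$
$n = -1 - \left(2 + \sqrt{5}\right)^{2}$ ($n = -1 - \left(2 + \sqrt{\left(-2\right)^{2} + 1^{2}}\right)^{2} = -1 - \left(2 + \sqrt{4 + 1}\right)^{2} = -1 - \left(2 + \sqrt{5}\right)^{2} \approx -18.944$)
$v{\left(o \right)} = 11 + o^{2} + o \left(-10 - 4 \sqrt{5}\right)$ ($v{\left(o \right)} = \left(o^{2} + \left(-10 - 4 \sqrt{5}\right) o\right) + 11 = \left(o^{2} + o \left(-10 - 4 \sqrt{5}\right)\right) + 11 = 11 + o^{2} + o \left(-10 - 4 \sqrt{5}\right)$)
$v^{3}{\left(-8 \right)} = \left(11 + \left(-8\right)^{2} - - 8 \left(1 + \left(2 + \sqrt{5}\right)^{2}\right)\right)^{3} = \left(11 + 64 + \left(8 + 8 \left(2 + \sqrt{5}\right)^{2}\right)\right)^{3} = \left(83 + 8 \left(2 + \sqrt{5}\right)^{2}\right)^{3}$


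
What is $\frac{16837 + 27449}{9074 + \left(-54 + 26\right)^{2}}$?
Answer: $\frac{7381}{1643} \approx 4.4924$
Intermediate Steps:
$\frac{16837 + 27449}{9074 + \left(-54 + 26\right)^{2}} = \frac{44286}{9074 + \left(-28\right)^{2}} = \frac{44286}{9074 + 784} = \frac{44286}{9858} = 44286 \cdot \frac{1}{9858} = \frac{7381}{1643}$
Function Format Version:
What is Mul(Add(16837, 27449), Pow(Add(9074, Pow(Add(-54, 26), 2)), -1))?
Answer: Rational(7381, 1643) ≈ 4.4924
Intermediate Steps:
Mul(Add(16837, 27449), Pow(Add(9074, Pow(Add(-54, 26), 2)), -1)) = Mul(44286, Pow(Add(9074, Pow(-28, 2)), -1)) = Mul(44286, Pow(Add(9074, 784), -1)) = Mul(44286, Pow(9858, -1)) = Mul(44286, Rational(1, 9858)) = Rational(7381, 1643)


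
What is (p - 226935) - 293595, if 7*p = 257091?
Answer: -3386619/7 ≈ -4.8380e+5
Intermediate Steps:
p = 257091/7 (p = (1/7)*257091 = 257091/7 ≈ 36727.)
(p - 226935) - 293595 = (257091/7 - 226935) - 293595 = -1331454/7 - 293595 = -3386619/7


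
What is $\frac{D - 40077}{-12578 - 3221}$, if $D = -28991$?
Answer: $\frac{69068}{15799} \approx 4.3717$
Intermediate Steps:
$\frac{D - 40077}{-12578 - 3221} = \frac{-28991 - 40077}{-12578 - 3221} = - \frac{69068}{-15799} = \left(-69068\right) \left(- \frac{1}{15799}\right) = \frac{69068}{15799}$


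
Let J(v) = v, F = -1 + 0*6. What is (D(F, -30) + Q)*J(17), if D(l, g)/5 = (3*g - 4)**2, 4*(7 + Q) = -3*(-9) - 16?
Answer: 3003951/4 ≈ 7.5099e+5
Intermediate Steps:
F = -1 (F = -1 + 0 = -1)
Q = -17/4 (Q = -7 + (-3*(-9) - 16)/4 = -7 + (27 - 16)/4 = -7 + (1/4)*11 = -7 + 11/4 = -17/4 ≈ -4.2500)
D(l, g) = 5*(-4 + 3*g)**2 (D(l, g) = 5*(3*g - 4)**2 = 5*(-4 + 3*g)**2)
(D(F, -30) + Q)*J(17) = (5*(-4 + 3*(-30))**2 - 17/4)*17 = (5*(-4 - 90)**2 - 17/4)*17 = (5*(-94)**2 - 17/4)*17 = (5*8836 - 17/4)*17 = (44180 - 17/4)*17 = (176703/4)*17 = 3003951/4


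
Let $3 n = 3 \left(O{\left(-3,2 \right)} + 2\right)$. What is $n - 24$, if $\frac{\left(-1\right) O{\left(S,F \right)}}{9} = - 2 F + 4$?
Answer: $-22$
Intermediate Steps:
$O{\left(S,F \right)} = -36 + 18 F$ ($O{\left(S,F \right)} = - 9 \left(- 2 F + 4\right) = - 9 \left(4 - 2 F\right) = -36 + 18 F$)
$n = 2$ ($n = \frac{3 \left(\left(-36 + 18 \cdot 2\right) + 2\right)}{3} = \frac{3 \left(\left(-36 + 36\right) + 2\right)}{3} = \frac{3 \left(0 + 2\right)}{3} = \frac{3 \cdot 2}{3} = \frac{1}{3} \cdot 6 = 2$)
$n - 24 = 2 - 24 = -22$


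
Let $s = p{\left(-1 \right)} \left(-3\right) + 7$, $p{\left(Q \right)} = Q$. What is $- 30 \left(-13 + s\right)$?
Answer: $90$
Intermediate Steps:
$s = 10$ ($s = \left(-1\right) \left(-3\right) + 7 = 3 + 7 = 10$)
$- 30 \left(-13 + s\right) = - 30 \left(-13 + 10\right) = \left(-30\right) \left(-3\right) = 90$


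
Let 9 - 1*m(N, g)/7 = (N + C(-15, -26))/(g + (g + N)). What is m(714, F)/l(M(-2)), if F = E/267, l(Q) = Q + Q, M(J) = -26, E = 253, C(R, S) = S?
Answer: -103425/95572 ≈ -1.0822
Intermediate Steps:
l(Q) = 2*Q
F = 253/267 ≈ 0.94757
m(N, g) = 63 - 7*(-26 + N)/(N + 2*g) (m(N, g) = 63 - 7*(N - 26)/(g + (g + N)) = 63 - 7*(-26 + N)/(g + (N + g)) = 63 - 7*(-26 + N)/(N + 2*g))
m(714, F)/l(M(-2)) = (14*(13 + 4*714 + 9*(253/267))/(714 + 2*(253/267)))/((2*(-26))) = (14*(13 + 2856 + 759/89)/(714 + 506/267))/(-52) = (14*(256100/89)/(191144/267))*(-1/52) = (14*(267/191144)*(256100/89))*(-1/52) = (1344525/23893)*(-1/52) = -103425/95572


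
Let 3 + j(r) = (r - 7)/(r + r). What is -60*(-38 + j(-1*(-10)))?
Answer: 2451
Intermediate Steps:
j(r) = -3 + (-7 + r)/(2*r) (j(r) = -3 + (r - 7)/(r + r) = -3 + (-7 + r)/((2*r)) = -3 + (-7 + r)*(1/(2*r)) = -3 + (-7 + r)/(2*r))
-60*(-38 + j(-1*(-10))) = -60*(-38 + (-7 - (-5)*(-10))/(2*((-1*(-10))))) = -60*(-38 + (½)*(-7 - 5*10)/10) = -60*(-38 + (½)*(⅒)*(-7 - 50)) = -60*(-38 + (½)*(⅒)*(-57)) = -60*(-38 - 57/20) = -60*(-817/20) = 2451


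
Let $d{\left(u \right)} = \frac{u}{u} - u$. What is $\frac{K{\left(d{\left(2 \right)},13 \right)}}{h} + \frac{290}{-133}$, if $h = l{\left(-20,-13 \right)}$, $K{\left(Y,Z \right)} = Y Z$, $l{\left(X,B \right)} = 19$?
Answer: $- \frac{381}{133} \approx -2.8647$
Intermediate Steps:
$d{\left(u \right)} = 1 - u$
$h = 19$
$\frac{K{\left(d{\left(2 \right)},13 \right)}}{h} + \frac{290}{-133} = \frac{\left(1 - 2\right) 13}{19} + \frac{290}{-133} = \left(1 - 2\right) 13 \cdot \frac{1}{19} + 290 \left(- \frac{1}{133}\right) = \left(-1\right) 13 \cdot \frac{1}{19} - \frac{290}{133} = \left(-13\right) \frac{1}{19} - \frac{290}{133} = - \frac{13}{19} - \frac{290}{133} = - \frac{381}{133}$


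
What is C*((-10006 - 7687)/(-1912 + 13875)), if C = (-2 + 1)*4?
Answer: 70772/11963 ≈ 5.9159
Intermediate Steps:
C = -4 (C = -1*4 = -4)
C*((-10006 - 7687)/(-1912 + 13875)) = -4*(-10006 - 7687)/(-1912 + 13875) = -(-70772)/11963 = -4*(-17693/11963) = 70772/11963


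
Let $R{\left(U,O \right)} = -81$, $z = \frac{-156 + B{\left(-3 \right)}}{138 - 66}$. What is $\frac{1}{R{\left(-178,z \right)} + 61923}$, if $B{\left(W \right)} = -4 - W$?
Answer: $\frac{1}{61842} \approx 1.617 \cdot 10^{-5}$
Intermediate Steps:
$z = - \frac{157}{72}$ ($z = \frac{-156 - 1}{138 - 66} = \frac{-156 + \left(-4 + 3\right)}{72} = \left(-156 - 1\right) \frac{1}{72} = \left(-157\right) \frac{1}{72} = - \frac{157}{72} \approx -2.1806$)
$\frac{1}{R{\left(-178,z \right)} + 61923} = \frac{1}{-81 + 61923} = \frac{1}{61842}$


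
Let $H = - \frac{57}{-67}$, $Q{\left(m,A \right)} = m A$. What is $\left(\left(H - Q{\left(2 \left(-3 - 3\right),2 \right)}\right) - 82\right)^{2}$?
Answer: $\frac{14661241}{4489} \approx 3266.0$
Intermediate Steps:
$Q{\left(m,A \right)} = A m$
$H = \frac{57}{67}$ ($H = \left(-57\right) \left(- \frac{1}{67}\right) = \frac{57}{67} \approx 0.85075$)
$\left(\left(H - Q{\left(2 \left(-3 - 3\right),2 \right)}\right) - 82\right)^{2} = \left(\left(\frac{57}{67} - 2 \cdot 2 \left(-3 - 3\right)\right) - 82\right)^{2} = \left(\left(\frac{57}{67} - 2 \cdot 2 \left(-6\right)\right) - 82\right)^{2} = \left(\left(\frac{57}{67} - 2 \left(-12\right)\right) - 82\right)^{2} = \left(\left(\frac{57}{67} - -24\right) - 82\right)^{2} = \left(\left(\frac{57}{67} + 24\right) - 82\right)^{2} = \left(\frac{1665}{67} - 82\right)^{2} = \left(- \frac{3829}{67}\right)^{2} = \frac{14661241}{4489}$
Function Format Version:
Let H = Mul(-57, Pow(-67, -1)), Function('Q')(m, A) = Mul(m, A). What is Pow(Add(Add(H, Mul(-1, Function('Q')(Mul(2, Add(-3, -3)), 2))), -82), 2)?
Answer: Rational(14661241, 4489) ≈ 3266.0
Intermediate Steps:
Function('Q')(m, A) = Mul(A, m)
H = Rational(57, 67) (H = Mul(-57, Rational(-1, 67)) = Rational(57, 67) ≈ 0.85075)
Pow(Add(Add(H, Mul(-1, Function('Q')(Mul(2, Add(-3, -3)), 2))), -82), 2) = Pow(Add(Add(Rational(57, 67), Mul(-1, Mul(2, Mul(2, Add(-3, -3))))), -82), 2) = Pow(Add(Add(Rational(57, 67), Mul(-1, Mul(2, Mul(2, -6)))), -82), 2) = Pow(Add(Add(Rational(57, 67), Mul(-1, Mul(2, -12))), -82), 2) = Pow(Add(Add(Rational(57, 67), Mul(-1, -24)), -82), 2) = Pow(Add(Add(Rational(57, 67), 24), -82), 2) = Pow(Add(Rational(1665, 67), -82), 2) = Pow(Rational(-3829, 67), 2) = Rational(14661241, 4489)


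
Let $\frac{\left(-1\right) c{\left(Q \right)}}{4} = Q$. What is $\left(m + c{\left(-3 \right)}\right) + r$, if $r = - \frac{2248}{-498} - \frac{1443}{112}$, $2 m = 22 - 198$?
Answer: $- \frac{2352907}{27888} \approx -84.37$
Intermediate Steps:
$c{\left(Q \right)} = - 4 Q$
$m = -88$ ($m = \frac{22 - 198}{2} = \frac{1}{2} \left(-176\right) = -88$)
$r = - \frac{233419}{27888}$ ($r = \left(-2248\right) \left(- \frac{1}{498}\right) - \frac{1443}{112} = \frac{1124}{249} - \frac{1443}{112} = - \frac{233419}{27888} \approx -8.3699$)
$\left(m + c{\left(-3 \right)}\right) + r = \left(-88 - -12\right) - \frac{233419}{27888} = \left(-88 + 12\right) - \frac{233419}{27888} = -76 - \frac{233419}{27888} = - \frac{2352907}{27888}$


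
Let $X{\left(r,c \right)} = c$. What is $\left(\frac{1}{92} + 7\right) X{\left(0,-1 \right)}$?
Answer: $- \frac{645}{92} \approx -7.0109$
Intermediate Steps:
$\left(\frac{1}{92} + 7\right) X{\left(0,-1 \right)} = \left(\frac{1}{92} + 7\right) \left(-1\right) = \frac{645}{92} \left(-1\right) = - \frac{645}{92}$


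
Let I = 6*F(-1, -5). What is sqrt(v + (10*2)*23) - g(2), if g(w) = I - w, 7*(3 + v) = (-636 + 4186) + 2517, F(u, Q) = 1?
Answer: -4 + sqrt(64862)/7 ≈ 32.383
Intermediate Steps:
I = 6 (I = 6*1 = 6)
v = 6046/7 (v = -3 + ((-636 + 4186) + 2517)/7 = -3 + (3550 + 2517)/7 = -3 + (1/7)*6067 = -3 + 6067/7 = 6046/7 ≈ 863.71)
g(w) = 6 - w
sqrt(v + (10*2)*23) - g(2) = sqrt(6046/7 + (10*2)*23) - (6 - 1*2) = sqrt(6046/7 + 20*23) - (6 - 2) = sqrt(6046/7 + 460) - 1*4 = sqrt(9266/7) - 4 = sqrt(64862)/7 - 4 = -4 + sqrt(64862)/7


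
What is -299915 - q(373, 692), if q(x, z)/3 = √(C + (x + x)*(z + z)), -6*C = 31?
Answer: -299915 - √37168518/2 ≈ -3.0296e+5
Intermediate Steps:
C = -31/6 (C = -⅙*31 = -31/6 ≈ -5.1667)
q(x, z) = 3*√(-31/6 + 4*x*z) (q(x, z) = 3*√(-31/6 + (x + x)*(z + z)) = 3*√(-31/6 + (2*x)*(2*z)) = 3*√(-31/6 + 4*x*z))
-299915 - q(373, 692) = -299915 - √(-186 + 144*373*692)/2 = -299915 - √(-186 + 37168704)/2 = -299915 - √37168518/2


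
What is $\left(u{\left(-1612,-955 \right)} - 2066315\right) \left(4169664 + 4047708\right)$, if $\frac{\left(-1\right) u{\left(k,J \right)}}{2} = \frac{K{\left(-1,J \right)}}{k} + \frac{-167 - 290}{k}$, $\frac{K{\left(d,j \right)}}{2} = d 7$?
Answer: $- \frac{6842812581935646}{403} \approx -1.698 \cdot 10^{13}$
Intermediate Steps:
$K{\left(d,j \right)} = 14 d$ ($K{\left(d,j \right)} = 2 d 7 = 2 \cdot 7 d = 14 d$)
$u{\left(k,J \right)} = \frac{942}{k}$ ($u{\left(k,J \right)} = - 2 \left(\frac{14 \left(-1\right)}{k} + \frac{-167 - 290}{k}\right) = - 2 \left(- \frac{14}{k} - \frac{457}{k}\right) = - 2 \left(- \frac{471}{k}\right) = \frac{942}{k}$)
$\left(u{\left(-1612,-955 \right)} - 2066315\right) \left(4169664 + 4047708\right) = \left(\frac{942}{-1612} - 2066315\right) \left(4169664 + 4047708\right) = \left(942 \left(- \frac{1}{1612}\right) - 2066315\right) 8217372 = \left(- \frac{471}{806} - 2066315\right) 8217372 = \left(- \frac{1665450361}{806}\right) 8217372 = - \frac{6842812581935646}{403}$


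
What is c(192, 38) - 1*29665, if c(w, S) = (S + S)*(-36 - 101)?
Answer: -40077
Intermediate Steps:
c(w, S) = -274*S (c(w, S) = (2*S)*(-137) = -274*S)
c(192, 38) - 1*29665 = -274*38 - 1*29665 = -10412 - 29665 = -40077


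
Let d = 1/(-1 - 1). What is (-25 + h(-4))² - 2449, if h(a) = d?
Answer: -7195/4 ≈ -1798.8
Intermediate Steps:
d = -½ (d = 1/(-2) = -½ ≈ -0.50000)
h(a) = -½
(-25 + h(-4))² - 2449 = (-25 - ½)² - 2449 = (-51/2)² - 2449 = 2601/4 - 2449 = -7195/4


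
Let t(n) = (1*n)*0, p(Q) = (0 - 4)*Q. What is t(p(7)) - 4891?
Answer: -4891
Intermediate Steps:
p(Q) = -4*Q
t(n) = 0 (t(n) = n*0 = 0)
t(p(7)) - 4891 = 0 - 4891 = -4891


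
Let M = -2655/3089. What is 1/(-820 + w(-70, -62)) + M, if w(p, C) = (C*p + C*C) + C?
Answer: -19383721/22555878 ≈ -0.85936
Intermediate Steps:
w(p, C) = C + C**2 + C*p (w(p, C) = (C*p + C**2) + C = (C**2 + C*p) + C = C + C**2 + C*p)
M = -2655/3089 (M = -2655*1/3089 = -2655/3089 ≈ -0.85950)
1/(-820 + w(-70, -62)) + M = 1/(-820 - 62*(1 - 62 - 70)) - 2655/3089 = 1/(-820 - 62*(-131)) - 2655/3089 = 1/(-820 + 8122) - 2655/3089 = 1/7302 - 2655/3089 = -19383721/22555878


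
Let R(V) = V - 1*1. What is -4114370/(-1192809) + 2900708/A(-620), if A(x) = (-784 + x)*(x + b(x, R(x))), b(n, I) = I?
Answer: 885726731621/173192288373 ≈ 5.1141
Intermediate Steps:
R(V) = -1 + V (R(V) = V - 1 = -1 + V)
A(x) = (-1 + 2*x)*(-784 + x) (A(x) = (-784 + x)*(x + (-1 + x)) = (-784 + x)*(-1 + 2*x) = (-1 + 2*x)*(-784 + x))
-4114370/(-1192809) + 2900708/A(-620) = -4114370/(-1192809) + 2900708/(784 - 1569*(-620) + 2*(-620)**2) = -4114370*(-1/1192809) + 2900708/(784 + 972780 + 2*384400) = 4114370/1192809 + 2900708/(784 + 972780 + 768800) = 4114370/1192809 + 2900708/1742364 = 4114370/1192809 + 2900708*(1/1742364) = 4114370/1192809 + 725177/435591 = 885726731621/173192288373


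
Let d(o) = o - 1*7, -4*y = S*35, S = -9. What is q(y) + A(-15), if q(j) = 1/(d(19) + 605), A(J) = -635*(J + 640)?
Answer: -244871874/617 ≈ -3.9688e+5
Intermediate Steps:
y = 315/4 (y = -(-9)*35/4 = -¼*(-315) = 315/4 ≈ 78.750)
A(J) = -406400 - 635*J (A(J) = -635*(640 + J) = -406400 - 635*J)
d(o) = -7 + o (d(o) = o - 7 = -7 + o)
q(j) = 1/617 (q(j) = 1/((-7 + 19) + 605) = 1/(12 + 605) = 1/617)
q(y) + A(-15) = 1/617 + (-406400 - 635*(-15)) = 1/617 + (-406400 + 9525) = 1/617 - 396875 = -244871874/617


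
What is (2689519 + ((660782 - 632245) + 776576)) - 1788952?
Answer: 1705680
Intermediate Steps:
(2689519 + ((660782 - 632245) + 776576)) - 1788952 = (2689519 + (28537 + 776576)) - 1788952 = (2689519 + 805113) - 1788952 = 3494632 - 1788952 = 1705680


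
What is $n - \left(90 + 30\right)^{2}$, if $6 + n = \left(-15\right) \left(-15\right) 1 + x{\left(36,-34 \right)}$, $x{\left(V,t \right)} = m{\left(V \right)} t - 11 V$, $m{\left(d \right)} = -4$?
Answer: $-14441$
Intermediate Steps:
$x{\left(V,t \right)} = - 11 V - 4 t$ ($x{\left(V,t \right)} = - 4 t - 11 V = - 11 V - 4 t$)
$n = -41$ ($n = -6 + \left(\left(-15\right) \left(-15\right) 1 - 260\right) = -6 + \left(225 \cdot 1 + \left(-396 + 136\right)\right) = -6 + \left(225 - 260\right) = -6 - 35 = -41$)
$n - \left(90 + 30\right)^{2} = -41 - \left(90 + 30\right)^{2} = -41 - 120^{2} = -41 - 14400 = -14441$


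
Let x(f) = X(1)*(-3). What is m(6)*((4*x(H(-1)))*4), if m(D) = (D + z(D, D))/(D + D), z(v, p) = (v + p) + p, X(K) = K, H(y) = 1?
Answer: -96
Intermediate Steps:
z(v, p) = v + 2*p (z(v, p) = (p + v) + p = v + 2*p)
x(f) = -3 (x(f) = 1*(-3) = -3)
m(D) = 2 (m(D) = (D + (D + 2*D))/(D + D) = (D + 3*D)/((2*D)) = (4*D)*(1/(2*D)) = 2)
m(6)*((4*x(H(-1)))*4) = 2*((4*(-3))*4) = 2*(-12*4) = 2*(-48) = -96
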